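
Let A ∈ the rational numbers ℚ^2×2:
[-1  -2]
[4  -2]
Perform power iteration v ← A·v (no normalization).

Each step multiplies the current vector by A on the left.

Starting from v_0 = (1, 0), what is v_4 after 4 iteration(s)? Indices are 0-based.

v_0 = (1, 0).
v_1 = A·v_0 = (-1, 4).
v_2 = A·v_1 = (-7, -12).
v_3 = A·v_2 = (31, -4).
v_4 = A·v_3 = (-23, 132).

v_4 = (-23, 132)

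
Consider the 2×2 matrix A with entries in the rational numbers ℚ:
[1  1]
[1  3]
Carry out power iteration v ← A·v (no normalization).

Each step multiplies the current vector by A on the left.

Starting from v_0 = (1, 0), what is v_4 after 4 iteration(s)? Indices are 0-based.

v_4 = (20, 48)

v_0 = (1, 0).
v_1 = A·v_0 = (1, 1).
v_2 = A·v_1 = (2, 4).
v_3 = A·v_2 = (6, 14).
v_4 = A·v_3 = (20, 48).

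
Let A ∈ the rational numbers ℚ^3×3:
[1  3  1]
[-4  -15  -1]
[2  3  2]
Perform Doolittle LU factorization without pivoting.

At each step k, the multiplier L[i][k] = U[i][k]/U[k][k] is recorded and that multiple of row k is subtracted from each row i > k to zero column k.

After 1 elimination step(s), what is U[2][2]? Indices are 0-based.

k=0: U[0][0]=1
  eliminate (1,0): mult=-4, new row 1: (0, -3, 3); set L[1][0]=-4
  eliminate (2,0): mult=2, new row 2: (0, -3, 0); set L[2][0]=2

U[2][2] = 0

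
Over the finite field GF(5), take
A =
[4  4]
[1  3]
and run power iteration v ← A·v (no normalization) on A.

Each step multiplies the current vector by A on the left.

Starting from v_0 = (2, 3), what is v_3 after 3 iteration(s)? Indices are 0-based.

v_0 = (2, 3).
v_1 = A·v_0 = (0, 1).
v_2 = A·v_1 = (4, 3).
v_3 = A·v_2 = (3, 3).

v_3 = (3, 3)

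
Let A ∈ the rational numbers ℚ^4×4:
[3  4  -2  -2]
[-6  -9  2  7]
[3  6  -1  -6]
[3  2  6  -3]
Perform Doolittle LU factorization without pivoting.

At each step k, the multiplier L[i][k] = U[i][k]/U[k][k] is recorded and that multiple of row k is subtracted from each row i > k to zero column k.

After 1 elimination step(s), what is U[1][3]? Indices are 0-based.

k=0: U[0][0]=3
  eliminate (1,0): mult=-2, new row 1: (0, -1, -2, 3); set L[1][0]=-2
  eliminate (2,0): mult=1, new row 2: (0, 2, 1, -4); set L[2][0]=1
  eliminate (3,0): mult=1, new row 3: (0, -2, 8, -1); set L[3][0]=1

U[1][3] = 3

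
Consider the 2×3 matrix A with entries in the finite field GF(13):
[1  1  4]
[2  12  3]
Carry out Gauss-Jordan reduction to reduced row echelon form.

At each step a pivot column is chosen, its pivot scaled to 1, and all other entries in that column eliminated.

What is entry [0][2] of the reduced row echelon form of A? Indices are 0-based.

M[0][2] = 11

pivot(0,0)=1: scale R0 → (1, 1, 4)
  clear (1,0): R1 −= (2)R0 → (0, 10, 8)
pivot(1,1)=10: scale R1 → (0, 1, 6)
  clear (0,1): R0 −= (1)R1 → (1, 0, 11)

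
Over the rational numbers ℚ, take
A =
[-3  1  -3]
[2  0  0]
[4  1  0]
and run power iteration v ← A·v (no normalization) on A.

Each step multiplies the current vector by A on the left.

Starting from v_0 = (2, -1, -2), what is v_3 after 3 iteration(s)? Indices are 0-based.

v_3 = (40, -28, -58)

v_0 = (2, -1, -2).
v_1 = A·v_0 = (-1, 4, 7).
v_2 = A·v_1 = (-14, -2, 0).
v_3 = A·v_2 = (40, -28, -58).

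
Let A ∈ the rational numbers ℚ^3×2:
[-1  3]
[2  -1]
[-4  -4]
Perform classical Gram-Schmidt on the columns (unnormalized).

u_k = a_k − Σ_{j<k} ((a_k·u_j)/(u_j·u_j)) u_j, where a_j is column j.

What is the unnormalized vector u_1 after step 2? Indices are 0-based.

u_1 = (74/21, -43/21, -40/21)

Step 1: u_0 = a_0 = (-1, 2, -4).
Step 2: u_1 = a_1 − (11/21)·u_0 = (74/21, -43/21, -40/21).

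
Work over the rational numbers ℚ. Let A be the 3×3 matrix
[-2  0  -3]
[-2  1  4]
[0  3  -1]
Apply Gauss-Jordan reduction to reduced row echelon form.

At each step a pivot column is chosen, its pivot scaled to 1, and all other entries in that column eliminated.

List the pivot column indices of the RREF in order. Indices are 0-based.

pivot columns: 0, 1, 2

pivot(0,0)=-2: scale R0 → (1, 0, 3/2)
  clear (1,0): R1 −= (-2)R0 → (0, 1, 7)
pivot(1,1)=1: scale R1 → (0, 1, 7)
  clear (2,1): R2 −= (3)R1 → (0, 0, -22)
pivot(2,2)=-22: scale R2 → (0, 0, 1)
  clear (0,2): R0 −= (3/2)R2 → (1, 0, 0)
  clear (1,2): R1 −= (7)R2 → (0, 1, 0)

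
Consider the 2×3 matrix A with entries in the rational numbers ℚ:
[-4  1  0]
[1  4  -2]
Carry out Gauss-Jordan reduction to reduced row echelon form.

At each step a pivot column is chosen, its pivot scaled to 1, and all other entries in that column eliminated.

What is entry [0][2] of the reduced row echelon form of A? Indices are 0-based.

[1] R0 /= -4  ⇒  (1, -1/4, 0)
     R1 -= 1·R0  ⇒  (0, 17/4, -2)
[2] R1 /= 17/4  ⇒  (0, 1, -8/17)
     R0 -= -1/4·R1  ⇒  (1, 0, -2/17)

M[0][2] = -2/17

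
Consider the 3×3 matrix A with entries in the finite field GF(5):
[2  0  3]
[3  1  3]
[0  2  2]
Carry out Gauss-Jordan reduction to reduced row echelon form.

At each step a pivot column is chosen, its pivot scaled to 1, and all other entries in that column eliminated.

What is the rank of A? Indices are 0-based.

[1] R0 /= 2  ⇒  (1, 0, 4)
     R1 -= 3·R0  ⇒  (0, 1, 1)
[2] R1 /= 1  ⇒  (0, 1, 1)
     R2 -= 2·R1  ⇒  (0, 0, 0)
column 2 empty below row 2

rank = 2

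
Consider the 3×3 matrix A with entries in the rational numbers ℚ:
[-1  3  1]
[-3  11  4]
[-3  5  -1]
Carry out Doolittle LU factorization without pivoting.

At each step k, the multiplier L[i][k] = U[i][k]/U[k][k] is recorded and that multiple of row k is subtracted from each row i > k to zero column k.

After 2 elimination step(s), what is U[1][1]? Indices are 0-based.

Step 1: pivot at (0,0) is -1.
  row1 ← row1 − (3)·row0  ⇒  L[1][0]=3, U row1=(0, 2, 1)
  row2 ← row2 − (3)·row0  ⇒  L[2][0]=3, U row2=(0, -4, -4)
Step 2: pivot at (1,1) is 2.
  row2 ← row2 − (-2)·row1  ⇒  L[2][1]=-2, U row2=(0, 0, -2)

U[1][1] = 2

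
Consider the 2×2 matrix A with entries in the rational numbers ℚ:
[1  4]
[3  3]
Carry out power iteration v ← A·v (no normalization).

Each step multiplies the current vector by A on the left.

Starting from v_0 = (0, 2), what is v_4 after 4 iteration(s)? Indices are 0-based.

v_0 = (0, 2).
v_1 = A·v_0 = (8, 6).
v_2 = A·v_1 = (32, 42).
v_3 = A·v_2 = (200, 222).
v_4 = A·v_3 = (1088, 1266).

v_4 = (1088, 1266)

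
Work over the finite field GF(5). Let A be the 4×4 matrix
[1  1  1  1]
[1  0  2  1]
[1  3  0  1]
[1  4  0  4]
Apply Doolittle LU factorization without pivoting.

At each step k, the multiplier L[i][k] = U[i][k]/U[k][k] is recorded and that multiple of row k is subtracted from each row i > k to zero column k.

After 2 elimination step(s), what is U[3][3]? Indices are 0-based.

U[3][3] = 3

[col 0] pivot 1
  R1 -= 1*R0 → (0, 4, 1, 0)  (L[1][0] := 1)
  R2 -= 1*R0 → (0, 2, 4, 0)  (L[2][0] := 1)
  R3 -= 1*R0 → (0, 3, 4, 3)  (L[3][0] := 1)
[col 1] pivot 4
  R2 -= 3*R1 → (0, 0, 1, 0)  (L[2][1] := 3)
  R3 -= 2*R1 → (0, 0, 2, 3)  (L[3][1] := 2)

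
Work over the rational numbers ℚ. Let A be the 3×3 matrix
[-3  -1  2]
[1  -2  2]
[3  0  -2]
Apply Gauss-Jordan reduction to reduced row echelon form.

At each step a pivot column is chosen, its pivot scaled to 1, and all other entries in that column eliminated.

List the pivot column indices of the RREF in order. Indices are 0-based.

[1] R0 /= -3  ⇒  (1, 1/3, -2/3)
     R1 -= 1·R0  ⇒  (0, -7/3, 8/3)
     R2 -= 3·R0  ⇒  (0, -1, 0)
[2] R1 /= -7/3  ⇒  (0, 1, -8/7)
     R0 -= 1/3·R1  ⇒  (1, 0, -2/7)
     R2 -= -1·R1  ⇒  (0, 0, -8/7)
[3] R2 /= -8/7  ⇒  (0, 0, 1)
     R0 -= -2/7·R2  ⇒  (1, 0, 0)
     R1 -= -8/7·R2  ⇒  (0, 1, 0)

pivot columns: 0, 1, 2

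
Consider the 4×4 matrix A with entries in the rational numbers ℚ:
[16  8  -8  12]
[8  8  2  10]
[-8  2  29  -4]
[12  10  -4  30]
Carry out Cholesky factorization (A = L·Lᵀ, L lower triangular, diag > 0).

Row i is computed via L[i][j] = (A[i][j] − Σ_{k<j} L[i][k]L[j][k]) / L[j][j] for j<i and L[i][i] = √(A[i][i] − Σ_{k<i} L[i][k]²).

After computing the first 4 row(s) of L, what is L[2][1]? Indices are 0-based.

L[2][1] = 3

Step 1: L[0][0] = √(16) = 4.
  L[1][0] = (8) / L[0][0] = 2.
Step 2: L[1][1] = √(4) = 2.
  L[2][0] = (-8) / L[0][0] = -2.
  L[2][1] = (6) / L[1][1] = 3.
Step 3: L[2][2] = √(16) = 4.
  L[3][0] = (12) / L[0][0] = 3.
  L[3][1] = (4) / L[1][1] = 2.
  L[3][2] = (-4) / L[2][2] = -1.
Step 4: L[3][3] = √(16) = 4.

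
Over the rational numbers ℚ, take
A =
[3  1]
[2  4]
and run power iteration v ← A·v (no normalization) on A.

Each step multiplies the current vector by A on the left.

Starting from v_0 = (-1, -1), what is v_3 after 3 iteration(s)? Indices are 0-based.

v_3 = (-86, -164)

v_0 = (-1, -1).
v_1 = A·v_0 = (-4, -6).
v_2 = A·v_1 = (-18, -32).
v_3 = A·v_2 = (-86, -164).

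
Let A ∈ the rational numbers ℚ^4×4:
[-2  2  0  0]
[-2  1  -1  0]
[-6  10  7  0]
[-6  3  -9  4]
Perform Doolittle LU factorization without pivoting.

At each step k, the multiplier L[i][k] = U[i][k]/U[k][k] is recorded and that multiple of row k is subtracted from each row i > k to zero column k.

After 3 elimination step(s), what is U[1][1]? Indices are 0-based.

Step 1: pivot at (0,0) is -2.
  row1 ← row1 − (1)·row0  ⇒  L[1][0]=1, U row1=(0, -1, -1, 0)
  row2 ← row2 − (3)·row0  ⇒  L[2][0]=3, U row2=(0, 4, 7, 0)
  row3 ← row3 − (3)·row0  ⇒  L[3][0]=3, U row3=(0, -3, -9, 4)
Step 2: pivot at (1,1) is -1.
  row2 ← row2 − (-4)·row1  ⇒  L[2][1]=-4, U row2=(0, 0, 3, 0)
  row3 ← row3 − (3)·row1  ⇒  L[3][1]=3, U row3=(0, 0, -6, 4)
Step 3: pivot at (2,2) is 3.
  row3 ← row3 − (-2)·row2  ⇒  L[3][2]=-2, U row3=(0, 0, 0, 4)

U[1][1] = -1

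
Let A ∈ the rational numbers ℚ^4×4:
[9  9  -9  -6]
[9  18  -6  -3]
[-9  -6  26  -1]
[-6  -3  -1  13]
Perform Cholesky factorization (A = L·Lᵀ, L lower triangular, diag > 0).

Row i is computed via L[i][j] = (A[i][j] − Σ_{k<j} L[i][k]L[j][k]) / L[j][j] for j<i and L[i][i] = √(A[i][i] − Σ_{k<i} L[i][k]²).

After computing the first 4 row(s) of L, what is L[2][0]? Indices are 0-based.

L[2][0] = -3

Step 1: L[0][0] = √(9) = 3.
  L[1][0] = (9) / L[0][0] = 3.
Step 2: L[1][1] = √(9) = 3.
  L[2][0] = (-9) / L[0][0] = -3.
  L[2][1] = (3) / L[1][1] = 1.
Step 3: L[2][2] = √(16) = 4.
  L[3][0] = (-6) / L[0][0] = -2.
  L[3][1] = (3) / L[1][1] = 1.
  L[3][2] = (-8) / L[2][2] = -2.
Step 4: L[3][3] = √(4) = 2.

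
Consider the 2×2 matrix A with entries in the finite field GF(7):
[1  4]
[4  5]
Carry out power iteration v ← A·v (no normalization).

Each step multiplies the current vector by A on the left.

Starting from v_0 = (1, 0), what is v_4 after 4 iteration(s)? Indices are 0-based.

v_0 = (1, 0).
v_1 = A·v_0 = (1, 4).
v_2 = A·v_1 = (3, 3).
v_3 = A·v_2 = (1, 6).
v_4 = A·v_3 = (4, 6).

v_4 = (4, 6)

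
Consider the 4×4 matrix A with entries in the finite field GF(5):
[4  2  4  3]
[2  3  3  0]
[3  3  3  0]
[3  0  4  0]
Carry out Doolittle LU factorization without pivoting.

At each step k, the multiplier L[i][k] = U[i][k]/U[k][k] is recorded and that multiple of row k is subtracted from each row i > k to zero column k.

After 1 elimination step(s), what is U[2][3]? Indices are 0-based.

k=0: U[0][0]=4
  eliminate (1,0): mult=3, new row 1: (0, 2, 1, 1); set L[1][0]=3
  eliminate (2,0): mult=2, new row 2: (0, 4, 0, 4); set L[2][0]=2
  eliminate (3,0): mult=2, new row 3: (0, 1, 1, 4); set L[3][0]=2

U[2][3] = 4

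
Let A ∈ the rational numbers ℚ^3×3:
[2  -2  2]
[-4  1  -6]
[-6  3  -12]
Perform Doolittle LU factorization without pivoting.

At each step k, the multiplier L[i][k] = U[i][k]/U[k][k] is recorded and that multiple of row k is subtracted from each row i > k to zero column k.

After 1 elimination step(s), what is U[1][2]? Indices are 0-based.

[col 0] pivot 2
  R1 -= -2*R0 → (0, -3, -2)  (L[1][0] := -2)
  R2 -= -3*R0 → (0, -3, -6)  (L[2][0] := -3)

U[1][2] = -2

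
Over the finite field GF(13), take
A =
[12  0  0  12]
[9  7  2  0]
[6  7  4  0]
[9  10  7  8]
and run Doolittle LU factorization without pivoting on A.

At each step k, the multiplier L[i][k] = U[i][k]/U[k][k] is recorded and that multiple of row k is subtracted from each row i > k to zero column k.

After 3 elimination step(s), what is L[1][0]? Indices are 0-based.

[col 0] pivot 12
  R1 -= 4*R0 → (0, 7, 2, 4)  (L[1][0] := 4)
  R2 -= 7*R0 → (0, 7, 4, 7)  (L[2][0] := 7)
  R3 -= 4*R0 → (0, 10, 7, 12)  (L[3][0] := 4)
[col 1] pivot 7
  R2 -= 1*R1 → (0, 0, 2, 3)  (L[2][1] := 1)
  R3 -= 7*R1 → (0, 0, 6, 10)  (L[3][1] := 7)
[col 2] pivot 2
  R3 -= 3*R2 → (0, 0, 0, 1)  (L[3][2] := 3)

L[1][0] = 4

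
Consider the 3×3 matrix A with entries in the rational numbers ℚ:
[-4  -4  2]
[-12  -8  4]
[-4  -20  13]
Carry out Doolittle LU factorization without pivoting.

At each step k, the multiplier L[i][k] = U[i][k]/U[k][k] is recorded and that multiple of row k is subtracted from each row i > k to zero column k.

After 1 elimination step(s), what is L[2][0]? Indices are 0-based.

Step 1: pivot at (0,0) is -4.
  row1 ← row1 − (3)·row0  ⇒  L[1][0]=3, U row1=(0, 4, -2)
  row2 ← row2 − (1)·row0  ⇒  L[2][0]=1, U row2=(0, -16, 11)

L[2][0] = 1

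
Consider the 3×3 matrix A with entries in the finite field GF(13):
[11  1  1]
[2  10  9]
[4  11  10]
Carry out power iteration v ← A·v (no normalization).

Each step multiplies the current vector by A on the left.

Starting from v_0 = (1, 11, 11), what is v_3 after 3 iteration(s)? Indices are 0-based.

v_0 = (1, 11, 11).
v_1 = A·v_0 = (7, 3, 1).
v_2 = A·v_1 = (3, 1, 6).
v_3 = A·v_2 = (1, 5, 5).

v_3 = (1, 5, 5)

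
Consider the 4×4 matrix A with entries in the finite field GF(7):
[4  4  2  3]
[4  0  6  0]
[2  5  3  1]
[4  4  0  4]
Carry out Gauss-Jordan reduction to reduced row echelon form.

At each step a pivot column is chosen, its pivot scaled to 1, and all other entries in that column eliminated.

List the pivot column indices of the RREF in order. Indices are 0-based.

pivot columns: 0, 1, 2, 3

step 1: normalize row 0 (÷4) = (1, 1, 4, 6)
  row 1: subtract 4×row0 = (0, 3, 4, 4)
  row 2: subtract 2×row0 = (0, 3, 2, 3)
  row 3: subtract 4×row0 = (0, 0, 5, 1)
step 2: normalize row 1 (÷3) = (0, 1, 6, 6)
  row 0: subtract 1×row1 = (1, 0, 5, 0)
  row 2: subtract 3×row1 = (0, 0, 5, 6)
step 3: normalize row 2 (÷5) = (0, 0, 1, 4)
  row 0: subtract 5×row2 = (1, 0, 0, 1)
  row 1: subtract 6×row2 = (0, 1, 0, 3)
  row 3: subtract 5×row2 = (0, 0, 0, 2)
step 4: normalize row 3 (÷2) = (0, 0, 0, 1)
  row 0: subtract 1×row3 = (1, 0, 0, 0)
  row 1: subtract 3×row3 = (0, 1, 0, 0)
  row 2: subtract 4×row3 = (0, 0, 1, 0)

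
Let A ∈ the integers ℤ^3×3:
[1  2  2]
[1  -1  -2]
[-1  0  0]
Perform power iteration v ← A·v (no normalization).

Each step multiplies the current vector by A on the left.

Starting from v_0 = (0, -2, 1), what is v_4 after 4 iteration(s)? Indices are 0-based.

v_4 = (-6, -2, 2)

v_0 = (0, -2, 1).
v_1 = A·v_0 = (-2, 0, 0).
v_2 = A·v_1 = (-2, -2, 2).
v_3 = A·v_2 = (-2, -4, 2).
v_4 = A·v_3 = (-6, -2, 2).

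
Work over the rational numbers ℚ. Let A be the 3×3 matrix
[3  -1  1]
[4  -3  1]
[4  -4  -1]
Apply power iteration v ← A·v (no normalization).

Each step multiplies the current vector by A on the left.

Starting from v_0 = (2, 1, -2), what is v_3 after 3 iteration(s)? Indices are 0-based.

v_0 = (2, 1, -2).
v_1 = A·v_0 = (3, 3, 6).
v_2 = A·v_1 = (12, 9, -6).
v_3 = A·v_2 = (21, 15, 18).

v_3 = (21, 15, 18)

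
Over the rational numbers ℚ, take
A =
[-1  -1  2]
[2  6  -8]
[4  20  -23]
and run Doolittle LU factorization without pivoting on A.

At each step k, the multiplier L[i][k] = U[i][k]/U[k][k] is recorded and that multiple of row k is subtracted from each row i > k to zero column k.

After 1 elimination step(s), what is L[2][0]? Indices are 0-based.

L[2][0] = -4

[col 0] pivot -1
  R1 -= -2*R0 → (0, 4, -4)  (L[1][0] := -2)
  R2 -= -4*R0 → (0, 16, -15)  (L[2][0] := -4)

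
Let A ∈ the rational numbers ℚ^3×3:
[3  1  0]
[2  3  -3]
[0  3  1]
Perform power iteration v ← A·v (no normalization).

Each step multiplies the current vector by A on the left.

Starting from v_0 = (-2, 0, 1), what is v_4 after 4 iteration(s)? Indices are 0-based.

v_0 = (-2, 0, 1).
v_1 = A·v_0 = (-6, -7, 1).
v_2 = A·v_1 = (-25, -36, -20).
v_3 = A·v_2 = (-111, -98, -128).
v_4 = A·v_3 = (-431, -132, -422).

v_4 = (-431, -132, -422)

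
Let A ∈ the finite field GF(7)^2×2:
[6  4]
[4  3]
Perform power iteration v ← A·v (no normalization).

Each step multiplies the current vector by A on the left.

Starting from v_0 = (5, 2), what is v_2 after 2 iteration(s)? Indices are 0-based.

v_0 = (5, 2).
v_1 = A·v_0 = (3, 5).
v_2 = A·v_1 = (3, 6).

v_2 = (3, 6)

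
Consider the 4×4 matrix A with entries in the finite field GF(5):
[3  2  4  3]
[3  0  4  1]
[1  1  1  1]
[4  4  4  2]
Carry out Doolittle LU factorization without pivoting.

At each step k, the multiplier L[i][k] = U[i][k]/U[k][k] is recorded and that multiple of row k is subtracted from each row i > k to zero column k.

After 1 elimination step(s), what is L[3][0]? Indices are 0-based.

L[3][0] = 3

[col 0] pivot 3
  R1 -= 1*R0 → (0, 3, 0, 3)  (L[1][0] := 1)
  R2 -= 2*R0 → (0, 2, 3, 0)  (L[2][0] := 2)
  R3 -= 3*R0 → (0, 3, 2, 3)  (L[3][0] := 3)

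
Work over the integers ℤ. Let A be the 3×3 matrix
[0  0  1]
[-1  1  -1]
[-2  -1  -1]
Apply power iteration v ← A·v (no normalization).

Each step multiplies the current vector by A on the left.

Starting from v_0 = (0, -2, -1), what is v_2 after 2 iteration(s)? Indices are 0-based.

v_2 = (3, -3, 0)

v_0 = (0, -2, -1).
v_1 = A·v_0 = (-1, -1, 3).
v_2 = A·v_1 = (3, -3, 0).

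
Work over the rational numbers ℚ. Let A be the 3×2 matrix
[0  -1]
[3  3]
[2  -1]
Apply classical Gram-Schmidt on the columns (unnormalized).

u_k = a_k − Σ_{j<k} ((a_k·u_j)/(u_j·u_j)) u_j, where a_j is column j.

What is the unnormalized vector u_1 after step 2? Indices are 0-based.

u_1 = (-1, 18/13, -27/13)

Step 1: u_0 = a_0 = (0, 3, 2).
Step 2: u_1 = a_1 − (7/13)·u_0 = (-1, 18/13, -27/13).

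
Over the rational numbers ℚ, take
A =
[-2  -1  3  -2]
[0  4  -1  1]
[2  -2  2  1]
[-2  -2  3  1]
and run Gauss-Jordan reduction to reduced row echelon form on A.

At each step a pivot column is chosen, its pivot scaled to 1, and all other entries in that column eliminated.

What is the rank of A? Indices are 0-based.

rank = 4

[1] R0 /= -2  ⇒  (1, 1/2, -3/2, 1)
     R2 -= 2·R0  ⇒  (0, -3, 5, -1)
     R3 -= -2·R0  ⇒  (0, -1, 0, 3)
[2] R1 /= 4  ⇒  (0, 1, -1/4, 1/4)
     R0 -= 1/2·R1  ⇒  (1, 0, -11/8, 7/8)
     R2 -= -3·R1  ⇒  (0, 0, 17/4, -1/4)
     R3 -= -1·R1  ⇒  (0, 0, -1/4, 13/4)
[3] R2 /= 17/4  ⇒  (0, 0, 1, -1/17)
     R0 -= -11/8·R2  ⇒  (1, 0, 0, 27/34)
     R1 -= -1/4·R2  ⇒  (0, 1, 0, 4/17)
     R3 -= -1/4·R2  ⇒  (0, 0, 0, 55/17)
[4] R3 /= 55/17  ⇒  (0, 0, 0, 1)
     R0 -= 27/34·R3  ⇒  (1, 0, 0, 0)
     R1 -= 4/17·R3  ⇒  (0, 1, 0, 0)
     R2 -= -1/17·R3  ⇒  (0, 0, 1, 0)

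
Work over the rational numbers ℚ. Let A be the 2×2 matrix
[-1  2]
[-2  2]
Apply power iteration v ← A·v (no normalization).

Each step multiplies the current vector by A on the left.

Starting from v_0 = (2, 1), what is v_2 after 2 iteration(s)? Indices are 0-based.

v_2 = (-4, -4)

v_0 = (2, 1).
v_1 = A·v_0 = (0, -2).
v_2 = A·v_1 = (-4, -4).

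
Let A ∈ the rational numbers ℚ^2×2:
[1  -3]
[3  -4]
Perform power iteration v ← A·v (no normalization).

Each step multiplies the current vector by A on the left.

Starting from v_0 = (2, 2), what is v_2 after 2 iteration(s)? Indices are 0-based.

v_2 = (2, -4)

v_0 = (2, 2).
v_1 = A·v_0 = (-4, -2).
v_2 = A·v_1 = (2, -4).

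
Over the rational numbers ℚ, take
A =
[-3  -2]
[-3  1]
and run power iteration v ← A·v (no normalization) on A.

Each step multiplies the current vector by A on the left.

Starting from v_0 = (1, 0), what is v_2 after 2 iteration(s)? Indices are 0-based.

v_2 = (15, 6)

v_0 = (1, 0).
v_1 = A·v_0 = (-3, -3).
v_2 = A·v_1 = (15, 6).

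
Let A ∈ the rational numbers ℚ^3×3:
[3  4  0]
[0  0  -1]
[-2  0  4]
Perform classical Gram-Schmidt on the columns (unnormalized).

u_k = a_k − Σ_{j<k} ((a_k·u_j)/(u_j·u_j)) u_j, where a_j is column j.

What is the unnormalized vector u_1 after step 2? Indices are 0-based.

Step 1: u_0 = a_0 = (3, 0, -2).
Step 2: u_1 = a_1 − (12/13)·u_0 = (16/13, 0, 24/13).

u_1 = (16/13, 0, 24/13)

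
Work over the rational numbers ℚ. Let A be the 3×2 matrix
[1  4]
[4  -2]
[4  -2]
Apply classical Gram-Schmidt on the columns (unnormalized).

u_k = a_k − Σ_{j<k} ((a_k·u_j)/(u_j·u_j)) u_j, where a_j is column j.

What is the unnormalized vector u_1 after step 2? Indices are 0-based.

Step 1: u_0 = a_0 = (1, 4, 4).
Step 2: u_1 = a_1 − (-4/11)·u_0 = (48/11, -6/11, -6/11).

u_1 = (48/11, -6/11, -6/11)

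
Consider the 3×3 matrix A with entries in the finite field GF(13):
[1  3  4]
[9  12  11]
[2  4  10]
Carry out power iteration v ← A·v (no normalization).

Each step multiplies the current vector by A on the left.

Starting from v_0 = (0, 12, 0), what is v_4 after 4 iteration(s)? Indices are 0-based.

v_0 = (0, 12, 0).
v_1 = A·v_0 = (10, 1, 9).
v_2 = A·v_1 = (10, 6, 10).
v_3 = A·v_2 = (3, 12, 1).
v_4 = A·v_3 = (4, 0, 12).

v_4 = (4, 0, 12)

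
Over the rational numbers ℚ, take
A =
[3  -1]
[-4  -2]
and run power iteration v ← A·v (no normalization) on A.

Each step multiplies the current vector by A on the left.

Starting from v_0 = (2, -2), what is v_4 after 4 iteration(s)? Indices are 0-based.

v_4 = (388, -304)

v_0 = (2, -2).
v_1 = A·v_0 = (8, -4).
v_2 = A·v_1 = (28, -24).
v_3 = A·v_2 = (108, -64).
v_4 = A·v_3 = (388, -304).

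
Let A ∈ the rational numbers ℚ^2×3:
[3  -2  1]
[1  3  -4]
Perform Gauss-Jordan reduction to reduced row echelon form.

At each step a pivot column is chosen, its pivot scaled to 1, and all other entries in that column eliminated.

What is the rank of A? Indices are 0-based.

rank = 2

[1] R0 /= 3  ⇒  (1, -2/3, 1/3)
     R1 -= 1·R0  ⇒  (0, 11/3, -13/3)
[2] R1 /= 11/3  ⇒  (0, 1, -13/11)
     R0 -= -2/3·R1  ⇒  (1, 0, -5/11)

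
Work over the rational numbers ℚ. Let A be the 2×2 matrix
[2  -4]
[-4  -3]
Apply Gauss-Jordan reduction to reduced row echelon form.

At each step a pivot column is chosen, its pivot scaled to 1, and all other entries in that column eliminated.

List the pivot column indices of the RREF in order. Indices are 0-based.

pivot columns: 0, 1

pivot(0,0)=2: scale R0 → (1, -2)
  clear (1,0): R1 −= (-4)R0 → (0, -11)
pivot(1,1)=-11: scale R1 → (0, 1)
  clear (0,1): R0 −= (-2)R1 → (1, 0)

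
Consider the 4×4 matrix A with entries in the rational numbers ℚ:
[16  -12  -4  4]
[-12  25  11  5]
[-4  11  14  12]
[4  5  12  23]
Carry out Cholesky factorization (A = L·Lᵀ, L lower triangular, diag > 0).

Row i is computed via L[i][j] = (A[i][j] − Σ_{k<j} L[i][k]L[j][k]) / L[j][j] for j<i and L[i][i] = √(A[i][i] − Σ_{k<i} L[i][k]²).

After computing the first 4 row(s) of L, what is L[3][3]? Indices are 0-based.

L[3][3] = 3

Step 1: L[0][0] = √(16) = 4.
  L[1][0] = (-12) / L[0][0] = -3.
Step 2: L[1][1] = √(16) = 4.
  L[2][0] = (-4) / L[0][0] = -1.
  L[2][1] = (8) / L[1][1] = 2.
Step 3: L[2][2] = √(9) = 3.
  L[3][0] = (4) / L[0][0] = 1.
  L[3][1] = (8) / L[1][1] = 2.
  L[3][2] = (9) / L[2][2] = 3.
Step 4: L[3][3] = √(9) = 3.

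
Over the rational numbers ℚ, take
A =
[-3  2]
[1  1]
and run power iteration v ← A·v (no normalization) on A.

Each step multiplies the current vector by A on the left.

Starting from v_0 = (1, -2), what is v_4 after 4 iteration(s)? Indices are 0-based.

v_0 = (1, -2).
v_1 = A·v_0 = (-7, -1).
v_2 = A·v_1 = (19, -8).
v_3 = A·v_2 = (-73, 11).
v_4 = A·v_3 = (241, -62).

v_4 = (241, -62)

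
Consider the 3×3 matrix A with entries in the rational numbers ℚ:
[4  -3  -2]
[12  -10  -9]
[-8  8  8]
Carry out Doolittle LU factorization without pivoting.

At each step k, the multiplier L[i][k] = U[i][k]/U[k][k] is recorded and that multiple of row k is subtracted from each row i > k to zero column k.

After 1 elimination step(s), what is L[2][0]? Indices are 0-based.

k=0: U[0][0]=4
  eliminate (1,0): mult=3, new row 1: (0, -1, -3); set L[1][0]=3
  eliminate (2,0): mult=-2, new row 2: (0, 2, 4); set L[2][0]=-2

L[2][0] = -2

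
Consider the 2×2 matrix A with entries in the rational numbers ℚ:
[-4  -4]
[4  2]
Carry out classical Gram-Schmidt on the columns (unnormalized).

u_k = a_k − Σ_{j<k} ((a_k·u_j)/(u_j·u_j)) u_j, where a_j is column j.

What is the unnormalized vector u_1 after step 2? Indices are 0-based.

Step 1: u_0 = a_0 = (-4, 4).
Step 2: u_1 = a_1 − (3/4)·u_0 = (-1, -1).

u_1 = (-1, -1)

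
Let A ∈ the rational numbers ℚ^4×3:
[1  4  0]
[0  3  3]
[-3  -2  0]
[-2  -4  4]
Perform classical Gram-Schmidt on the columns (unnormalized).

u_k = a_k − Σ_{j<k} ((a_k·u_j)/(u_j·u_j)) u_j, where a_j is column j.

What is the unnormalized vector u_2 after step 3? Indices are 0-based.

Step 1: u_0 = a_0 = (1, 0, -3, -2).
Step 2: u_1 = a_1 − (9/7)·u_0 = (19/7, 3, 13/7, -10/7).
Step 3: u_2 = a_2 − (-4/7)·u_0 − (23/153)·u_1 = (25/153, 130/51, -305/153, 470/153).

u_2 = (25/153, 130/51, -305/153, 470/153)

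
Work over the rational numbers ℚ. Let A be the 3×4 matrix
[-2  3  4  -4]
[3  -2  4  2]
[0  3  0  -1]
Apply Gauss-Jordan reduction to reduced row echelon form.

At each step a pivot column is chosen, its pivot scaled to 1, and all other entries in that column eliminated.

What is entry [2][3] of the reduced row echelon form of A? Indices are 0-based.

M[2][3] = -19/60

pivot(0,0)=-2: scale R0 → (1, -3/2, -2, 2)
  clear (1,0): R1 −= (3)R0 → (0, 5/2, 10, -4)
pivot(1,1)=5/2: scale R1 → (0, 1, 4, -8/5)
  clear (0,1): R0 −= (-3/2)R1 → (1, 0, 4, -2/5)
  clear (2,1): R2 −= (3)R1 → (0, 0, -12, 19/5)
pivot(2,2)=-12: scale R2 → (0, 0, 1, -19/60)
  clear (0,2): R0 −= (4)R2 → (1, 0, 0, 13/15)
  clear (1,2): R1 −= (4)R2 → (0, 1, 0, -1/3)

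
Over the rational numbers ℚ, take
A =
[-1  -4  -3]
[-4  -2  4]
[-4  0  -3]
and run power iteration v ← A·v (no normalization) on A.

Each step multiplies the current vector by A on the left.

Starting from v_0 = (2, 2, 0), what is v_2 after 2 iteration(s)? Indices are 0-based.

v_2 = (82, 32, 64)

v_0 = (2, 2, 0).
v_1 = A·v_0 = (-10, -12, -8).
v_2 = A·v_1 = (82, 32, 64).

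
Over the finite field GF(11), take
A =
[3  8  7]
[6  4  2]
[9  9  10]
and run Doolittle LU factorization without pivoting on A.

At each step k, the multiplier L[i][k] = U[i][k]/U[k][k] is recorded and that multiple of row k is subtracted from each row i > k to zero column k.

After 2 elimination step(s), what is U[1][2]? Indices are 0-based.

[col 0] pivot 3
  R1 -= 2*R0 → (0, 10, 10)  (L[1][0] := 2)
  R2 -= 3*R0 → (0, 7, 0)  (L[2][0] := 3)
[col 1] pivot 10
  R2 -= 4*R1 → (0, 0, 4)  (L[2][1] := 4)

U[1][2] = 10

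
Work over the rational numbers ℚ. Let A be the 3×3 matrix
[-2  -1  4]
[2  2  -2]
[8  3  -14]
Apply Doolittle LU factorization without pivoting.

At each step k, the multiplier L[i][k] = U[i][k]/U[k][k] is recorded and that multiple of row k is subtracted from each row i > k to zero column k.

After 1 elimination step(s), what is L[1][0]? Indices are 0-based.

k=0: U[0][0]=-2
  eliminate (1,0): mult=-1, new row 1: (0, 1, 2); set L[1][0]=-1
  eliminate (2,0): mult=-4, new row 2: (0, -1, 2); set L[2][0]=-4

L[1][0] = -1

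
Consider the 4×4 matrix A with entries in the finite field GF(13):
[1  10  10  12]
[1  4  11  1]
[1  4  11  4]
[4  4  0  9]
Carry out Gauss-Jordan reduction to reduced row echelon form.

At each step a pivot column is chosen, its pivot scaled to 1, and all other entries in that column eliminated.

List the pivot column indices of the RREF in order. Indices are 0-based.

[1] R0 /= 1  ⇒  (1, 10, 10, 12)
     R1 -= 1·R0  ⇒  (0, 7, 1, 2)
     R2 -= 1·R0  ⇒  (0, 7, 1, 5)
     R3 -= 4·R0  ⇒  (0, 3, 12, 0)
[2] R1 /= 7  ⇒  (0, 1, 2, 4)
     R0 -= 10·R1  ⇒  (1, 0, 3, 11)
     R2 -= 7·R1  ⇒  (0, 0, 0, 3)
     R3 -= 3·R1  ⇒  (0, 0, 6, 1)
[3] R2 <-> R3
[3] R2 /= 6  ⇒  (0, 0, 1, 11)
     R0 -= 3·R2  ⇒  (1, 0, 0, 4)
     R1 -= 2·R2  ⇒  (0, 1, 0, 8)
[4] R3 /= 3  ⇒  (0, 0, 0, 1)
     R0 -= 4·R3  ⇒  (1, 0, 0, 0)
     R1 -= 8·R3  ⇒  (0, 1, 0, 0)
     R2 -= 11·R3  ⇒  (0, 0, 1, 0)

pivot columns: 0, 1, 2, 3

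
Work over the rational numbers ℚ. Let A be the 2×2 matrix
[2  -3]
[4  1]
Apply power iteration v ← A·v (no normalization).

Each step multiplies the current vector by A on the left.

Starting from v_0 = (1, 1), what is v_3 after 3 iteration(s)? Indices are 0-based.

v_0 = (1, 1).
v_1 = A·v_0 = (-1, 5).
v_2 = A·v_1 = (-17, 1).
v_3 = A·v_2 = (-37, -67).

v_3 = (-37, -67)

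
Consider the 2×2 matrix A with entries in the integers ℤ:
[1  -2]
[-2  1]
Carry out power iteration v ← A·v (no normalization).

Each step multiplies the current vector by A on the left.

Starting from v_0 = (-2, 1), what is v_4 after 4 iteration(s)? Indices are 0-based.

v_4 = (-122, 121)

v_0 = (-2, 1).
v_1 = A·v_0 = (-4, 5).
v_2 = A·v_1 = (-14, 13).
v_3 = A·v_2 = (-40, 41).
v_4 = A·v_3 = (-122, 121).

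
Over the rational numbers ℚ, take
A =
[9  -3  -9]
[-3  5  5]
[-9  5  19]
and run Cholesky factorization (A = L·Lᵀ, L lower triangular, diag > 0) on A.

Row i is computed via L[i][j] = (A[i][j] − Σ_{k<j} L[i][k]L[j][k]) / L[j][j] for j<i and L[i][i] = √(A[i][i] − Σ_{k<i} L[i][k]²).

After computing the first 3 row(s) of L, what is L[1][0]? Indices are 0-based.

Step 1: L[0][0] = √(9) = 3.
  L[1][0] = (-3) / L[0][0] = -1.
Step 2: L[1][1] = √(4) = 2.
  L[2][0] = (-9) / L[0][0] = -3.
  L[2][1] = (2) / L[1][1] = 1.
Step 3: L[2][2] = √(9) = 3.

L[1][0] = -1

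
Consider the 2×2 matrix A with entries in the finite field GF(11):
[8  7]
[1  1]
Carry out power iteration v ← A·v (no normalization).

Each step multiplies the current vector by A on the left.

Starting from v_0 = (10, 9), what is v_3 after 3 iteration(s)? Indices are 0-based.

v_0 = (10, 9).
v_1 = A·v_0 = (0, 8).
v_2 = A·v_1 = (1, 8).
v_3 = A·v_2 = (9, 9).

v_3 = (9, 9)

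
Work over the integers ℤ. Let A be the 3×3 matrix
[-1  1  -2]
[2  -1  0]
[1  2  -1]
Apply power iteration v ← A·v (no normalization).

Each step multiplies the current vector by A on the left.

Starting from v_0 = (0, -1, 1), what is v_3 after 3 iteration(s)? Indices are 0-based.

v_0 = (0, -1, 1).
v_1 = A·v_0 = (-3, 1, -3).
v_2 = A·v_1 = (10, -7, 2).
v_3 = A·v_2 = (-21, 27, -6).

v_3 = (-21, 27, -6)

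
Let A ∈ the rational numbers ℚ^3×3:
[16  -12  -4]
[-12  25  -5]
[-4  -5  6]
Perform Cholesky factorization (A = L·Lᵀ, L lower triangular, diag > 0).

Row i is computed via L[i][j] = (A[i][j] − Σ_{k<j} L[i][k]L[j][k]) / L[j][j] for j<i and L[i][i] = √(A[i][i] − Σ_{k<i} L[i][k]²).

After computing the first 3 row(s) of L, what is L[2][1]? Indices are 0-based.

Step 1: L[0][0] = √(16) = 4.
  L[1][0] = (-12) / L[0][0] = -3.
Step 2: L[1][1] = √(16) = 4.
  L[2][0] = (-4) / L[0][0] = -1.
  L[2][1] = (-8) / L[1][1] = -2.
Step 3: L[2][2] = √(1) = 1.

L[2][1] = -2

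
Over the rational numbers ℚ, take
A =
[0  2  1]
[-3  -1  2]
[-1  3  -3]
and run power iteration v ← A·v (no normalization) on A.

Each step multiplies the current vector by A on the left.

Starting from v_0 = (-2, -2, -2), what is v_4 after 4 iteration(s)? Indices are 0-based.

v_4 = (-40, -104, -144)

v_0 = (-2, -2, -2).
v_1 = A·v_0 = (-6, 4, 2).
v_2 = A·v_1 = (10, 18, 12).
v_3 = A·v_2 = (48, -24, 8).
v_4 = A·v_3 = (-40, -104, -144).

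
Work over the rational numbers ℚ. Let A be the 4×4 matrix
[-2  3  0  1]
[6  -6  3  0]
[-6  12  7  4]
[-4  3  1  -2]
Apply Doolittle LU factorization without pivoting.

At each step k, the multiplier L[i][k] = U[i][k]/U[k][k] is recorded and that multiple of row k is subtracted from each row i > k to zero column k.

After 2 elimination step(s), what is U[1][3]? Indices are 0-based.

U[1][3] = 3

Step 1: pivot at (0,0) is -2.
  row1 ← row1 − (-3)·row0  ⇒  L[1][0]=-3, U row1=(0, 3, 3, 3)
  row2 ← row2 − (3)·row0  ⇒  L[2][0]=3, U row2=(0, 3, 7, 1)
  row3 ← row3 − (2)·row0  ⇒  L[3][0]=2, U row3=(0, -3, 1, -4)
Step 2: pivot at (1,1) is 3.
  row2 ← row2 − (1)·row1  ⇒  L[2][1]=1, U row2=(0, 0, 4, -2)
  row3 ← row3 − (-1)·row1  ⇒  L[3][1]=-1, U row3=(0, 0, 4, -1)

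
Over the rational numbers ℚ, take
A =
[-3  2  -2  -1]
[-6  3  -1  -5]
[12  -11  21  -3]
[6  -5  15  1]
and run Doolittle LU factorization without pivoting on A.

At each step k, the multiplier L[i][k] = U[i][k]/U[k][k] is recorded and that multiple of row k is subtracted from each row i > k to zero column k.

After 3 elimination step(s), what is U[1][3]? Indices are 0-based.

U[1][3] = -3

k=0: U[0][0]=-3
  eliminate (1,0): mult=2, new row 1: (0, -1, 3, -3); set L[1][0]=2
  eliminate (2,0): mult=-4, new row 2: (0, -3, 13, -7); set L[2][0]=-4
  eliminate (3,0): mult=-2, new row 3: (0, -1, 11, -1); set L[3][0]=-2
k=1: U[1][1]=-1
  eliminate (2,1): mult=3, new row 2: (0, 0, 4, 2); set L[2][1]=3
  eliminate (3,1): mult=1, new row 3: (0, 0, 8, 2); set L[3][1]=1
k=2: U[2][2]=4
  eliminate (3,2): mult=2, new row 3: (0, 0, 0, -2); set L[3][2]=2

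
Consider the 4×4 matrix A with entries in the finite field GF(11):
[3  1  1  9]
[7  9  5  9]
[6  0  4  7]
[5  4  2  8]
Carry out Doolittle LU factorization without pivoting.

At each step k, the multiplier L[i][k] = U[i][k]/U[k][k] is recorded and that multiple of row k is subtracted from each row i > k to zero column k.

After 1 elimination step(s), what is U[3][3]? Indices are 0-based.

[col 0] pivot 3
  R1 -= 6*R0 → (0, 3, 10, 10)  (L[1][0] := 6)
  R2 -= 2*R0 → (0, 9, 2, 0)  (L[2][0] := 2)
  R3 -= 9*R0 → (0, 6, 4, 4)  (L[3][0] := 9)

U[3][3] = 4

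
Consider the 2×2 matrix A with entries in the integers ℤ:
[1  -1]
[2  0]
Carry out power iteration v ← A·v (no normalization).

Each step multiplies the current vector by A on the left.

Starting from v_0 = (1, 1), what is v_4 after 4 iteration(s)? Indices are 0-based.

v_4 = (2, -4)

v_0 = (1, 1).
v_1 = A·v_0 = (0, 2).
v_2 = A·v_1 = (-2, 0).
v_3 = A·v_2 = (-2, -4).
v_4 = A·v_3 = (2, -4).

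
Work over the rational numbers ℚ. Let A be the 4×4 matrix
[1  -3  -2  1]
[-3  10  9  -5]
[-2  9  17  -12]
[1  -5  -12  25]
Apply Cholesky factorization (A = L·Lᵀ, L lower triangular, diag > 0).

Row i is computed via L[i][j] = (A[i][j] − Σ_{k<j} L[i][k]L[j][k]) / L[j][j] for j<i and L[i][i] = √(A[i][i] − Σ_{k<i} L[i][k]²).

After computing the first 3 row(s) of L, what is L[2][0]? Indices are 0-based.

L[2][0] = -2

Step 1: L[0][0] = √(1) = 1.
  L[1][0] = (-3) / L[0][0] = -3.
Step 2: L[1][1] = √(1) = 1.
  L[2][0] = (-2) / L[0][0] = -2.
  L[2][1] = (3) / L[1][1] = 3.
Step 3: L[2][2] = √(4) = 2.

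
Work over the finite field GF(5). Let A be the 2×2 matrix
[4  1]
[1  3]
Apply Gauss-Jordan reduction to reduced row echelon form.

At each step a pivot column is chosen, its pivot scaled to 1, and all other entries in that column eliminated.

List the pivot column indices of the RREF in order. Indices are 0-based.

[1] R0 /= 4  ⇒  (1, 4)
     R1 -= 1·R0  ⇒  (0, 4)
[2] R1 /= 4  ⇒  (0, 1)
     R0 -= 4·R1  ⇒  (1, 0)

pivot columns: 0, 1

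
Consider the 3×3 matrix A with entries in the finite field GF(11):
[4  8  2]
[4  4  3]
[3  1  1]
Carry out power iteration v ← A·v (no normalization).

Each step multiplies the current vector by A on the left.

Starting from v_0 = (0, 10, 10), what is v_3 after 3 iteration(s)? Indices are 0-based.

v_0 = (0, 10, 10).
v_1 = A·v_0 = (1, 4, 9).
v_2 = A·v_1 = (10, 3, 5).
v_3 = A·v_2 = (8, 1, 5).

v_3 = (8, 1, 5)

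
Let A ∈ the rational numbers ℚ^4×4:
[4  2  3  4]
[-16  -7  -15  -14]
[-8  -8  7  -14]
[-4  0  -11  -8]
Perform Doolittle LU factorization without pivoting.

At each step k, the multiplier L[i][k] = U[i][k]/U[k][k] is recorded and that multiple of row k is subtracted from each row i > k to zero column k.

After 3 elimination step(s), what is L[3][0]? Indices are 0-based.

L[3][0] = -1

Step 1: pivot at (0,0) is 4.
  row1 ← row1 − (-4)·row0  ⇒  L[1][0]=-4, U row1=(0, 1, -3, 2)
  row2 ← row2 − (-2)·row0  ⇒  L[2][0]=-2, U row2=(0, -4, 13, -6)
  row3 ← row3 − (-1)·row0  ⇒  L[3][0]=-1, U row3=(0, 2, -8, -4)
Step 2: pivot at (1,1) is 1.
  row2 ← row2 − (-4)·row1  ⇒  L[2][1]=-4, U row2=(0, 0, 1, 2)
  row3 ← row3 − (2)·row1  ⇒  L[3][1]=2, U row3=(0, 0, -2, -8)
Step 3: pivot at (2,2) is 1.
  row3 ← row3 − (-2)·row2  ⇒  L[3][2]=-2, U row3=(0, 0, 0, -4)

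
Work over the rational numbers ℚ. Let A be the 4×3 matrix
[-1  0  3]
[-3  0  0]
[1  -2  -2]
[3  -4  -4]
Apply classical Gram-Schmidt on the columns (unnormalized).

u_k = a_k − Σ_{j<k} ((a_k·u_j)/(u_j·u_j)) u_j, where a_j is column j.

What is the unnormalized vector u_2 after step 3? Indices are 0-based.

u_2 = (46/17, -15/17, -2/17, 1/17)

Step 1: u_0 = a_0 = (-1, -3, 1, 3).
Step 2: u_1 = a_1 − (-7/10)·u_0 = (-7/10, -21/10, -13/10, -19/10).
Step 3: u_2 = a_2 − (-17/20)·u_0 − (27/34)·u_1 = (46/17, -15/17, -2/17, 1/17).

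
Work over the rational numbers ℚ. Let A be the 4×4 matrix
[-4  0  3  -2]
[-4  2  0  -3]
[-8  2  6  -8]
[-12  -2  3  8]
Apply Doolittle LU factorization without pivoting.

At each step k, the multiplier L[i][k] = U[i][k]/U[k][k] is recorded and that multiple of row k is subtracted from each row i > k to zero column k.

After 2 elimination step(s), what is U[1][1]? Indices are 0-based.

k=0: U[0][0]=-4
  eliminate (1,0): mult=1, new row 1: (0, 2, -3, -1); set L[1][0]=1
  eliminate (2,0): mult=2, new row 2: (0, 2, 0, -4); set L[2][0]=2
  eliminate (3,0): mult=3, new row 3: (0, -2, -6, 14); set L[3][0]=3
k=1: U[1][1]=2
  eliminate (2,1): mult=1, new row 2: (0, 0, 3, -3); set L[2][1]=1
  eliminate (3,1): mult=-1, new row 3: (0, 0, -9, 13); set L[3][1]=-1

U[1][1] = 2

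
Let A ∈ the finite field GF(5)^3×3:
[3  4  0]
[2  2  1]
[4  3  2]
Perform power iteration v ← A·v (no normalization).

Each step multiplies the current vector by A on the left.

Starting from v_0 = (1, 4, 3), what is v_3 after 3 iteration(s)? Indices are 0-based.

v_3 = (1, 4, 2)

v_0 = (1, 4, 3).
v_1 = A·v_0 = (4, 3, 2).
v_2 = A·v_1 = (4, 1, 4).
v_3 = A·v_2 = (1, 4, 2).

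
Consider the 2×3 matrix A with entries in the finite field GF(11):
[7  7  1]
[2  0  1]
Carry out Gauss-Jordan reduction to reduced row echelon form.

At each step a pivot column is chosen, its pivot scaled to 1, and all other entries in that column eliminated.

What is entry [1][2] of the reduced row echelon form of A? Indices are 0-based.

step 1: normalize row 0 (÷7) = (1, 1, 8)
  row 1: subtract 2×row0 = (0, 9, 7)
step 2: normalize row 1 (÷9) = (0, 1, 2)
  row 0: subtract 1×row1 = (1, 0, 6)

M[1][2] = 2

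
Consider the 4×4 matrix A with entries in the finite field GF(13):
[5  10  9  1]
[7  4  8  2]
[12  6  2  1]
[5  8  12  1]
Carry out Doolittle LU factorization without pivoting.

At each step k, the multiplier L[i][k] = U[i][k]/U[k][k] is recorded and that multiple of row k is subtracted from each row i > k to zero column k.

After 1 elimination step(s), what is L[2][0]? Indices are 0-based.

L[2][0] = 5

Step 1: pivot at (0,0) is 5.
  row1 ← row1 − (4)·row0  ⇒  L[1][0]=4, U row1=(0, 3, 11, 11)
  row2 ← row2 − (5)·row0  ⇒  L[2][0]=5, U row2=(0, 8, 9, 9)
  row3 ← row3 − (1)·row0  ⇒  L[3][0]=1, U row3=(0, 11, 3, 0)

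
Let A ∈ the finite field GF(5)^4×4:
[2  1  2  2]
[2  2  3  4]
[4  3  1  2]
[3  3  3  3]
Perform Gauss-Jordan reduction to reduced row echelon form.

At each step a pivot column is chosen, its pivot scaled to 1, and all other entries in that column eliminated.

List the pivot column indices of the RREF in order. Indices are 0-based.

pivot columns: 0, 1, 2, 3

pivot(0,0)=2: scale R0 → (1, 3, 1, 1)
  clear (1,0): R1 −= (2)R0 → (0, 1, 1, 2)
  clear (2,0): R2 −= (4)R0 → (0, 1, 2, 3)
  clear (3,0): R3 −= (3)R0 → (0, 4, 0, 0)
pivot(1,1)=1: scale R1 → (0, 1, 1, 2)
  clear (0,1): R0 −= (3)R1 → (1, 0, 3, 0)
  clear (2,1): R2 −= (1)R1 → (0, 0, 1, 1)
  clear (3,1): R3 −= (4)R1 → (0, 0, 1, 2)
pivot(2,2)=1: scale R2 → (0, 0, 1, 1)
  clear (0,2): R0 −= (3)R2 → (1, 0, 0, 2)
  clear (1,2): R1 −= (1)R2 → (0, 1, 0, 1)
  clear (3,2): R3 −= (1)R2 → (0, 0, 0, 1)
pivot(3,3)=1: scale R3 → (0, 0, 0, 1)
  clear (0,3): R0 −= (2)R3 → (1, 0, 0, 0)
  clear (1,3): R1 −= (1)R3 → (0, 1, 0, 0)
  clear (2,3): R2 −= (1)R3 → (0, 0, 1, 0)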